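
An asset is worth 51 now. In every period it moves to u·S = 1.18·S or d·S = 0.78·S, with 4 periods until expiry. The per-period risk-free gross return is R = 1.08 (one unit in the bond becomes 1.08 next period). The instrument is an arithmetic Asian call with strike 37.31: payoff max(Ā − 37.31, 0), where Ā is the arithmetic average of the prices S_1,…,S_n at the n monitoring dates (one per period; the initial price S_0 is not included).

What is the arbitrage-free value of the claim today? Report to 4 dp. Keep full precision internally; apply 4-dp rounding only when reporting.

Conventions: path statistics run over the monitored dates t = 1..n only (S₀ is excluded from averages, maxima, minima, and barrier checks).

Under the martingale measure an up-move has probability p* = 0.7500; value the claim as the probability-weighted average of per-path payoffs, discounted 4 periods at R = 1.08.
Enumerate all 2^4 = 16 price paths (U = up ×1.18, D = down ×0.78); each path with k up-moves has probability p*^k·(1−p*)^(4−k).
DDDD: Ā=28.4721, payoff=0.0000, prob=0.003906
UDDD: Ā=43.0731, payoff=5.7631, prob=0.011719
DUDD: Ā=37.9731, payoff=0.6631, prob=0.011719
UUDD: Ā=57.4465, payoff=20.1365, prob=0.035156
DDUD: Ā=33.9951, payoff=0.0000, prob=0.011719
UDUD: Ā=51.4285, payoff=14.1185, prob=0.035156
DUUD: Ā=46.3285, payoff=9.0185, prob=0.035156
UUUD: Ā=70.0867, payoff=32.7767, prob=0.105469
DDDU: Ā=30.8923, payoff=0.0000, prob=0.011719
UDDU: Ā=46.7345, payoff=9.4245, prob=0.035156
DUDU: Ā=41.6345, payoff=4.3245, prob=0.035156
UUDU: Ā=62.9855, payoff=25.6755, prob=0.105469
DDUU: Ā=37.6565, payoff=0.3465, prob=0.035156
UDUU: Ā=56.9675, payoff=19.6575, prob=0.105469
DUUU: Ā=51.8675, payoff=14.5575, prob=0.105469
UUUU: Ā=78.4662, payoff=41.1562, prob=0.316406
Price = Σ prob·payoff / R^4 = 24.887740 / 1.360489 = 18.2932

price = 18.2932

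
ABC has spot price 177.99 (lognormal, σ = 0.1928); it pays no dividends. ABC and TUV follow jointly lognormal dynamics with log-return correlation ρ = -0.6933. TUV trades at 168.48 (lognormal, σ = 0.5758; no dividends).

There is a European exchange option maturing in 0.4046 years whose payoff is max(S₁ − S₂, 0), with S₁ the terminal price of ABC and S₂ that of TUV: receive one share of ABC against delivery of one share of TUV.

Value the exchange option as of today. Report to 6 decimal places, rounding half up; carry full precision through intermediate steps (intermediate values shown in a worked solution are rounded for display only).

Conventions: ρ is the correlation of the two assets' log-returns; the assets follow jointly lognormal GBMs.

σ_eff = √(σ₁² + σ₂² − 2ρσ₁σ₂) = √(0.1928² + 0.5758² − 2·-0.6933·0.1928·0.5758) = 0.722945
d₁ = (ln(S₁/S₂) + (q₂ − q₁ + σ_eff²/2)T) / (σ_eff√T) = (ln(177.99/168.48) + (0.0 − 0.0 + 0.261325)·0.4046) / 0.459852 = 0.349335
d₂ = d₁ − σ_eff√T = 0.349335 − 0.459852 = -0.110518
N(d₁) = 0.636581,  N(d₂) = 0.455999
V = S₁·e^{−q₁T}·N(d₁) − S₂·e^{−q₂T}·N(d₂) = 113.305051 − 76.826791 = 36.478260
Key observation: r never enters — measured in units of TUV, the claim is a call on S₁/S₂ struck at 1, so only the dividend yields and σ_eff matter.

exchange price = 36.478260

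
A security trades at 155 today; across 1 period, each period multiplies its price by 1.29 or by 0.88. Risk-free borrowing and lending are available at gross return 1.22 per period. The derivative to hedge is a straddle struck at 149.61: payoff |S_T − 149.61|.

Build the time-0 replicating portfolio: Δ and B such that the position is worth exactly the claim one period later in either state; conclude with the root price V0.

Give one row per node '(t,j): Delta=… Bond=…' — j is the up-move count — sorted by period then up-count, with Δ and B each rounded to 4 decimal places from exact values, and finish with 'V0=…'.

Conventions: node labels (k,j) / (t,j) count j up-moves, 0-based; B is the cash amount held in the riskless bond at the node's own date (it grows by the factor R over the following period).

Risk-neutral probability p* = (R−d)/(u−d) = (1.22−0.88)/(1.29−0.88) = 0.8293.
At maturity the claim pays: V(1,0)=13.2100, V(1,1)=50.3400
  t=0,j=0: stock 155.0000 → up 199.9500 (V=50.3400), down 136.4000 (V=13.2100). Price 36.0662; hedge Δ=0.5843, bond B=-54.4948.
Verification: the root portfolio costs Δ(0,0)·S0 + B(0,0) = 36.0662, matching V0.

(0,0): Delta=0.5843 Bond=-54.4948
V0=36.0662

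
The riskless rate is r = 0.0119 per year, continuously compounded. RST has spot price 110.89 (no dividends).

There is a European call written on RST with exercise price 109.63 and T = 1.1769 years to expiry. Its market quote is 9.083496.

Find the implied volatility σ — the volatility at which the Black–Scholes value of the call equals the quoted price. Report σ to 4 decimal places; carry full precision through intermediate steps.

sigma = 0.1608

At σ = 0.1608 the Black–Scholes value reproduces the quote:
σ√T = 0.1608·√1.1769 = 0.174444
d₁ = (ln(S/K) + (r+σ²/2)T) / (σ√T) = (ln(110.89/109.63) + (0.0119+0.1608²/2)·1.1769) / 0.174444 = (0.011428 + 0.029220) / 0.174444 = 0.233015
d₂ = d₁ − σ√T = 0.233015 − 0.174444 = 0.058571
e^{−rT} = 0.986093
N(d₁) = 0.592125,  N(d₂) = 0.523353
V = S·N(d₁) − K·e^{−rT}·N(d₂) = 65.660770 − 56.577273 = 9.083496 (the quoted price), and the Black–Scholes price is strictly increasing in σ, so σ is unique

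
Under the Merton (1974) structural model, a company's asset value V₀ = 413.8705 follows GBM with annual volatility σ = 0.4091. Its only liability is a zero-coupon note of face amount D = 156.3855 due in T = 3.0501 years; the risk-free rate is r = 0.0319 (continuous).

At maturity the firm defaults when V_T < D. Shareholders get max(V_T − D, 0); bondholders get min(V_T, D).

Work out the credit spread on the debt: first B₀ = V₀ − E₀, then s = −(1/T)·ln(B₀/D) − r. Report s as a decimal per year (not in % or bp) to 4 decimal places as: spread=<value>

Equity is a call on the firm's assets struck at D = 156.3855:
d₁ = [ln(V₀/D) + (r + σ²/2)T] / (σ√T)
   = [ln(413.8705/156.3855) + (0.0319 + 0.5·0.4091²)·3.0501] / (0.4091·√3.0501)
   = [0.973229 + 0.352535] / 0.714474 = 1.855580
d₂ = d₁ − σ√T = 1.855580 − 0.714474 = 1.141106
N(d₁) = 0.968243,  N(d₂) = 0.873087,  e^(−rT) = 0.907285
E₀ = V₀·N(d₁) − D·e^(−rT)·N(d₂)
   = 413.8705·0.968243 − 156.3855·0.907285·0.873087 = 276.848250
B₀ = V₀ − E₀ = 413.8705 − 276.848250 = 137.022250
spread = −(1/T)·ln(B₀/D) − r = −(1/3.0501)·ln(137.022250/156.3855) − 0.0319 = 0.01143654

spread=0.0114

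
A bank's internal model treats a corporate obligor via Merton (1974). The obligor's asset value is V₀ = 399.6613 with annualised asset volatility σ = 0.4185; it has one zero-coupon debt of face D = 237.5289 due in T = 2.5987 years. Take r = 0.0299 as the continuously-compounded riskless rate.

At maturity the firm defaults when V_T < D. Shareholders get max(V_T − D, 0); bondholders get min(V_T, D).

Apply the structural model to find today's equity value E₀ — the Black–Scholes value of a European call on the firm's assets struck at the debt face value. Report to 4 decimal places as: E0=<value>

E0=199.7738

With assets at 399.6613 and a single debt payment of 237.5289 at 2.5987 years:
d₁ = [ln(V₀/D) + (r + σ²/2)T] / (σ√T)
   = [ln(399.6613/237.5289) + (0.0299 + 0.5·0.4185²)·2.5987] / (0.4185·√2.5987)
   = [0.520328 + 0.305272] / 0.674642 = 1.223760
d₂ = d₁ − σ√T = 1.223760 − 0.674642 = 0.549118
N(d₁) = 0.889479,  N(d₂) = 0.708538,  e^(−rT) = 0.925241
E₀ = V₀·N(d₁) − D·e^(−rT)·N(d₂)
   = 399.6613·0.889479 − 237.5289·0.925241·0.708538 = 199.773821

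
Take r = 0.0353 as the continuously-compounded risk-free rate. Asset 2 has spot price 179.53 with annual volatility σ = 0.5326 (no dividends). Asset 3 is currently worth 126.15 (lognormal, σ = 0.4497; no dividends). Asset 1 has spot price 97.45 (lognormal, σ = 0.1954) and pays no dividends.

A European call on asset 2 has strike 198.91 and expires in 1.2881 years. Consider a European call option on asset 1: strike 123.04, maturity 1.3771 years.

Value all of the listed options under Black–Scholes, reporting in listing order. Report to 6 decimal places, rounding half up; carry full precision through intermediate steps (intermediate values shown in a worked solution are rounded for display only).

price(asset 2 call K=198.91) = 38.815186
price(asset 1 call K=123.04) = 2.909222

[asset 2 call K=198.91]
σ√T = 0.5326·√1.2881 = 0.604472
d₁ = (ln(S/K) + (r+σ²/2)T) / (σ√T) = (ln(179.53/198.91) + (0.0353+0.5326²/2)·1.2881) / 0.604472 = (-0.102510 + 0.228163) / 0.604472 = 0.207872
d₂ = d₁ − σ√T = 0.207872 − 0.604472 = -0.396600
e^{−rT} = 0.955548
N(d₁) = 0.582336,  N(d₂) = 0.345831
price = S·N(d₁) − K·e^{−rT}·N(d₂) = 104.546707 − 65.731521 = 38.815186
[asset 1 call K=123.04]
σ√T = 0.1954·√1.3771 = 0.229302
d₁ = (ln(S/K) + (r+σ²/2)T) / (σ√T) = (ln(97.45/123.04) + (0.0353+0.1954²/2)·1.3771) / 0.229302 = (-0.233170 + 0.074901) / 0.229302 = -0.690221
d₂ = d₁ − σ√T = -0.690221 − 0.229302 = -0.919523
e^{−rT} = 0.952551
N(d₁) = 0.245028,  N(d₂) = 0.178911
price = S·N(d₁) − K·e^{−rT}·N(d₂) = 23.877947 − 20.968724 = 2.909222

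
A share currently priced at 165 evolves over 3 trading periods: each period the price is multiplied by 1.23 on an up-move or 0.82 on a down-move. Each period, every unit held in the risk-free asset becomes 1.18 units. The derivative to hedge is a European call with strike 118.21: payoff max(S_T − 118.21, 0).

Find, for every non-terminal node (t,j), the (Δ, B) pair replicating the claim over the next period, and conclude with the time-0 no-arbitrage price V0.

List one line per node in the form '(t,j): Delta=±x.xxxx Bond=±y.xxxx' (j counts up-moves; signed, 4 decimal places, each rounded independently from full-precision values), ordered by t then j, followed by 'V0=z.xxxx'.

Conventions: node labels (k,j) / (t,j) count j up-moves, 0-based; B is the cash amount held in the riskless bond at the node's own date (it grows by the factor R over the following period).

Since d<R<u, set p* = (R−d)/(u−d) = 0.8780; price each node as the discounted p*-expectation of its children.
At maturity the claim pays: V(3,0)=0.0000, V(3,1)=18.2536, V(3,2)=86.4854, V(3,3)=188.8331
Node (2,0) S=110.9460: V=(p*·18.2536+(1−p*)·0.0000)/1.18=13.5827; Δ=(18.2536−0.0000)/(136.4636−90.9757)=0.4013; B=V−Δ·S=-30.9383
Node (2,1) S=166.4190: V=(p*·86.4854+(1−p*)·18.2536)/1.18=66.2410; Δ=(86.4854−18.2536)/(204.6954−136.4636)=1.0000; B=V−Δ·S=-100.1780
Node (2,2) S=249.6285: V=(p*·188.8331+(1−p*)·86.4854)/1.18=149.4505; Δ=(188.8331−86.4854)/(307.0431−204.6954)=1.0000; B=V−Δ·S=-100.1780
Node (1,0) S=135.3000: V=(p*·66.2410+(1−p*)·13.5827)/1.18=50.6943; Δ=(66.2410−13.5827)/(166.4190−110.9460)=0.9493; B=V−Δ·S=-77.7408
Node (1,1) S=202.9500: V=(p*·149.4505+(1−p*)·66.2410)/1.18=118.0534; Δ=(149.4505−66.2410)/(249.6285−166.4190)=1.0000; B=V−Δ·S=-84.8966
Node (0,0) S=165.0000: V=(p*·118.0534+(1−p*)·50.6943)/1.18=93.0838; Δ=(118.0534−50.6943)/(202.9500−135.3000)=0.9957; B=V−Δ·S=-71.2067
Verification: the root portfolio costs Δ(0,0)·S0 + B(0,0) = 93.0838, matching V0.

(0,0): Delta=0.9957 Bond=-71.2067
(1,0): Delta=0.9493 Bond=-77.7408
(1,1): Delta=1.0000 Bond=-84.8966
(2,0): Delta=0.4013 Bond=-30.9383
(2,1): Delta=1.0000 Bond=-100.1780
(2,2): Delta=1.0000 Bond=-100.1780
V0=93.0838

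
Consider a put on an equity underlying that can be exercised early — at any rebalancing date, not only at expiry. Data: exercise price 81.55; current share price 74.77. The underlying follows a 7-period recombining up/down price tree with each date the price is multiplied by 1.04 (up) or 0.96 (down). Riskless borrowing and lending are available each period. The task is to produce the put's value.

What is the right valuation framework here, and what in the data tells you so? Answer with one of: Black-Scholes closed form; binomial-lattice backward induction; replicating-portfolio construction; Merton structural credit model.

framework: binomial-lattice backward induction

Key observation: an American put (K = 81.55, S₀ = 74.77) on a 7-date tree has no closed form — the optimal stopping decision is embedded and must be resolved recursively from expiry.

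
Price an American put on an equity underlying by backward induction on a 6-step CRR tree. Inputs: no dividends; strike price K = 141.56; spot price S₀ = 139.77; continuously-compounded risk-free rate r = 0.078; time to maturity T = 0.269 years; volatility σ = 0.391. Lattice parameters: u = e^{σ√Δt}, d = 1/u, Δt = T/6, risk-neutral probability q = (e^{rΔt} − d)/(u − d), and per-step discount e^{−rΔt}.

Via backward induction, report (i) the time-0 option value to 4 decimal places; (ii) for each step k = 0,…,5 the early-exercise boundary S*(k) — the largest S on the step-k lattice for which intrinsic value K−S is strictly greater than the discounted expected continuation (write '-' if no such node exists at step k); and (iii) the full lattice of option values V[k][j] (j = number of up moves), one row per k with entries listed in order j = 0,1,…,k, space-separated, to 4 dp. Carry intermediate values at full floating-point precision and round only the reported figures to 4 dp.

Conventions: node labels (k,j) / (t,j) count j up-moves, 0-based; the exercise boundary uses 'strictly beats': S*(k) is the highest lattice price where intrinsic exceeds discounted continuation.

Δt=0.04483, u=1.08631, d=0.92054, q=0.50045, disc=e^(-rΔt)=0.99651
k=6 terminal: V=max(K-S,0) → 56.5083 41.1925 23.1186 1.7900 0.0000 0.0000 0.0000
k=5: j=0 S=92.3928 intr=49.1672 cont=48.6731 V=49.1672[EX]; j=1 S=109.0306 intr=32.5294 cont=32.0352 V=32.5294[EX]; j=2 S=128.6645 intr=12.8955 cont=12.4013 V=12.8955[EX]; j=3 S=151.8340 intr=0.0000 cont=0.8911 V=0.8911[hold]; j=4 S=179.1759 intr=0.0000 cont=0.0000 V=0.0000[hold]; j=5 S=211.4413 intr=0.0000 cont=0.0000 V=0.0000[hold]  S*(5)=128.6645
k=4: j=0 S=100.3675 intr=41.1925 cont=40.6983 V=41.1925[EX]; j=1 S=118.4414 intr=23.1186 cont=22.6244 V=23.1186[EX]; j=2 S=139.7700 intr=1.7900 cont=6.8639 V=6.8639[hold]; j=3 S=164.9394 intr=0.0000 cont=0.4436 V=0.4436[hold]; j=4 S=194.6412 intr=0.0000 cont=0.0000 V=0.0000[hold]  S*(4)=118.4414
k=3: j=0 S=109.0306 intr=32.5294 cont=32.0352 V=32.5294[EX]; j=1 S=128.6645 intr=12.8955 cont=14.9317 V=14.9317[hold]; j=2 S=151.8340 intr=0.0000 cont=3.6381 V=3.6381[hold]; j=3 S=179.1759 intr=0.0000 cont=0.2208 V=0.2208[hold]  S*(3)=109.0306
k=2: j=0 S=118.4414 intr=23.1186 cont=23.6399 V=23.6399[hold]; j=1 S=139.7700 intr=1.7900 cont=9.2474 V=9.2474[hold]; j=2 S=164.9394 intr=0.0000 cont=1.9212 V=1.9212[hold]  S*(2)=-
k=1: j=0 S=128.6645 intr=12.8955 cont=16.3798 V=16.3798[hold]; j=1 S=151.8340 intr=0.0000 cont=5.5616 V=5.5616[hold]  S*(1)=-
k=0: j=0 S=139.7700 intr=1.7900 cont=10.9276 V=10.9276[hold]  S*(0)=-

price = 10.9276
boundary = - - - 109.0306 118.4414 128.6645
tree:
10.9276
16.3798 5.5616
23.6399 9.2474 1.9212
32.5294 14.9317 3.6381 0.2208
41.1925 23.1186 6.8639 0.4436 0.0000
49.1672 32.5294 12.8955 0.8911 0.0000 0.0000
56.5083 41.1925 23.1186 1.7900 0.0000 0.0000 0.0000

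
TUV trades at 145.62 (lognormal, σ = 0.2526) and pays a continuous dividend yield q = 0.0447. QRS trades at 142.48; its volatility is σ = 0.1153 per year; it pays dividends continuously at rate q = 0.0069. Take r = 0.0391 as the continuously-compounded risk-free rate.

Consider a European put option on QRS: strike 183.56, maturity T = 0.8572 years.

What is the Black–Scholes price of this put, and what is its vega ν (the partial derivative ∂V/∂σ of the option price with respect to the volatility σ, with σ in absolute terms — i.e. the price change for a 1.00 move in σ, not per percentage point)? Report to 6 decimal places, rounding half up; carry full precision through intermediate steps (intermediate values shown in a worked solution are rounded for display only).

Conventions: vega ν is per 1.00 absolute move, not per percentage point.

price = 35.974926
ν = 6.252115

σ√T = 0.1153·√0.8572 = 0.106751
d₁ = (ln(S/K) + (r−q+σ²/2)T) / (σ√T) = (ln(142.48/183.56) + (0.0391−0.0069+0.1153²/2)·0.8572) / 0.106751 = (-0.253340 + 0.033300) / 0.106751 = -2.061255
d₂ = d₁ − σ√T = -2.061255 − 0.106751 = -2.168006
e^{−rT} = 0.967039
e^{−qT} = 0.994103
N(−d₁) = 0.980361,  N(−d₂) = 0.984921
Put price V = K·e^{−rT}·N(−d₂) − S·e^{−qT}·N(−d₁) = 174.832977 − 138.858051 = 35.974926
φ(d₁) = (1/√(2π))·e^{−d₁²/2} = 0.047676
ν = S·e^{−qT}·φ(d₁)·√T = 6.252115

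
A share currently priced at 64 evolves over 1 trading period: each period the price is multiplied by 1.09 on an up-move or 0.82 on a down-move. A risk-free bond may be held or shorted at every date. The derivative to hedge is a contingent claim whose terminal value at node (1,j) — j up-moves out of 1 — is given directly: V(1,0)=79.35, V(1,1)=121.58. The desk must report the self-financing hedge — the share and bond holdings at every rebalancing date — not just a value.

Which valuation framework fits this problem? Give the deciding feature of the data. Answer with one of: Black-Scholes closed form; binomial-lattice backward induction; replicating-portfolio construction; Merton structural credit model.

Key observation: since the answer must list Δ and B at each node of the 1.09/0.82 lattice on 64, the replicating-portfolio method — solving the two-state system at every node — is the one that applies.

framework: replicating-portfolio construction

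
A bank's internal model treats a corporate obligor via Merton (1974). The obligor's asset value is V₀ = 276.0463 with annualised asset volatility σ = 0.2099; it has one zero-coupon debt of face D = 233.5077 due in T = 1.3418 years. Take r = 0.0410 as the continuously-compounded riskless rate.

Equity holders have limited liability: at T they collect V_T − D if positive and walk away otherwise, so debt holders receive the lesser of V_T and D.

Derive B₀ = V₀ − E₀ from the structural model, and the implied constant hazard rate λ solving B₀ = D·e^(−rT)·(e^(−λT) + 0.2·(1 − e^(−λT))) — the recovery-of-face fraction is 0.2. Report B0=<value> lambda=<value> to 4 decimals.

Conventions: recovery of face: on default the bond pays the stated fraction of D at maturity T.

Work the structural quantities from V₀ = 276.0463 against face 233.5077:
d₁ = [ln(V₀/D) + (r + σ²/2)T] / (σ√T)
   = [ln(276.0463/233.5077) + (0.0410 + 0.5·0.2099²)·1.3418] / (0.2099·√1.3418)
   = [0.167354 + 0.084572] / 0.243140 = 1.036135
d₂ = d₁ − σ√T = 1.036135 − 0.243140 = 0.792995
N(d₁) = 0.849930,  N(d₂) = 0.786110,  e^(−rT) = 0.946472
E₀ = V₀·N(d₁) − D·e^(−rT)·N(d₂)
   = 276.0463·0.849930 − 233.5077·0.946472·0.786110 = 60.883218
B₀ = V₀ − E₀ = 276.0463 − 60.883218 = 215.163082
e^(−λT) = (B₀·e^(rT)/D − 0.2)/(1 − 0.2) = (215.1631·1.056555/233.5077 − 0.2)/0.8 = 0.96693894
λ = −ln(0.96693894)/1.3418 = 0.025056

B0=215.1631 lambda=0.0251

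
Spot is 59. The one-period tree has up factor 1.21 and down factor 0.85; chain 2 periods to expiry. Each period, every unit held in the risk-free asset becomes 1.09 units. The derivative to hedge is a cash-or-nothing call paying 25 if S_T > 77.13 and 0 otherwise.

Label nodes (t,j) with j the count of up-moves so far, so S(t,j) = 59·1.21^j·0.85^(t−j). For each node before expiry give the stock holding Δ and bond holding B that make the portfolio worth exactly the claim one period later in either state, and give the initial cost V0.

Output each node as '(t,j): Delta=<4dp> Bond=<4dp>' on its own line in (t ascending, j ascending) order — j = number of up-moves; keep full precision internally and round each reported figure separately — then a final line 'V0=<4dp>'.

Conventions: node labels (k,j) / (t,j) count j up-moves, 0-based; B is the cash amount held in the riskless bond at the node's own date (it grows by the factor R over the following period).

Under the risk-neutral measure, an up-move has probability p* = (R−d)/(u−d) = 0.6667 and values discount at R = 1.09.
Payoffs at expiry: V(2,0)=0.0000, V(2,1)=0.0000, V(2,2)=25.0000
  t=1,j=0: stock 50.1500 → up 60.6815 (V=0.0000), down 42.6275 (V=0.0000). Price 0.0000; hedge Δ=0.0000, bond B=0.0000.
  t=1,j=1: stock 71.3900 → up 86.3819 (V=25.0000), down 60.6815 (V=0.0000). Price 15.2905; hedge Δ=0.9727, bond B=-54.1539.
  t=0,j=0: stock 59.0000 → up 71.3900 (V=15.2905), down 50.1500 (V=0.0000). Price 9.3520; hedge Δ=0.7199, bond B=-33.1217.
Sanity check at the root: Δ(0,0)·S0 + B(0,0) reproduces V0 = 9.3520.

(0,0): Delta=0.7199 Bond=-33.1217
(1,0): Delta=0.0000 Bond=0.0000
(1,1): Delta=0.9727 Bond=-54.1539
V0=9.3520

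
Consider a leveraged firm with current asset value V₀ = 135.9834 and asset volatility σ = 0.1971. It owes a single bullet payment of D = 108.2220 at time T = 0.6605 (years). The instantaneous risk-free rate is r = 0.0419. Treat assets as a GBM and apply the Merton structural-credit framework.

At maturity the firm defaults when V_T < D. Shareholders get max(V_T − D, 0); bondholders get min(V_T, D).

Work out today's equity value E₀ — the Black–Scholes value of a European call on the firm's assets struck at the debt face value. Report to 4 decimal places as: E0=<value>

E0=31.1616

Work the structural quantities from V₀ = 135.9834 against face 108.2220:
d₁ = [ln(V₀/D) + (r + σ²/2)T] / (σ√T)
   = [ln(135.9834/108.2220) + (0.0419 + 0.5·0.1971²)·0.6605] / (0.1971·√0.6605)
   = [0.228348 + 0.040505] / 0.160185 = 1.678385
d₂ = d₁ − σ√T = 1.678385 − 0.160185 = 1.518199
N(d₁) = 0.953364,  N(d₂) = 0.935518,  e^(−rT) = 0.972704
E₀ = V₀·N(d₁) − D·e^(−rT)·N(d₂)
   = 135.9834·0.953364 − 108.2220·0.972704·0.935518 = 31.161553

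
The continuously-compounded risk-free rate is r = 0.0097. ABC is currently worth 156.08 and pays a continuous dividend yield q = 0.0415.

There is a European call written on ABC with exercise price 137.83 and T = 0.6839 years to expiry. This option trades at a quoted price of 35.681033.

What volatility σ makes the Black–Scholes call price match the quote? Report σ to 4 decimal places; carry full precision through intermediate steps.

At σ = 0.5871 the Black–Scholes value reproduces the quote:
σ√T = 0.5871·√0.6839 = 0.485521
d₁ = (ln(S/K) + (r−q+σ²/2)T) / (σ√T) = (ln(156.08/137.83) + (0.0097−0.0415+0.5871²/2)·0.6839) / 0.485521 = (0.124348 + 0.096117) / 0.485521 = 0.454079
d₂ = d₁ − σ√T = 0.454079 − 0.485521 = -0.031442
e^{−rT} = 0.993388
e^{−qT} = 0.972017
N(d₁) = 0.675114,  N(d₂) = 0.487458
V = S·e^{−qT}·N(d₁) − K·e^{−rT}·N(d₂) = 102.423199 − 66.742167 = 35.681033 (equal to the quote); since ∂V/∂σ > 0 for all σ, the implied volatility is unique

sigma = 0.5871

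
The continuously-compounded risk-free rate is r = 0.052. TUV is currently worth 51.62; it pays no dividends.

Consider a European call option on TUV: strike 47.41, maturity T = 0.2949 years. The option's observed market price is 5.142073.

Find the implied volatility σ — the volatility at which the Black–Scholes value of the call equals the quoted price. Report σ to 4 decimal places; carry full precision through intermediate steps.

sigma = 0.1502

At σ = 0.1502 the Black–Scholes value reproduces the quote:
σ√T = 0.1502·√0.2949 = 0.081566
d₁ = (ln(S/K) + (r+σ²/2)T) / (σ√T) = (ln(51.62/47.41) + (0.052+0.1502²/2)·0.2949) / 0.081566 = (0.085076 + 0.018661) / 0.081566 = 1.271826
d₂ = d₁ − σ√T = 1.271826 − 0.081566 = 1.190260
e^{−rT} = 0.984782
N(d₁) = 0.898282,  N(d₂) = 0.883028
V = S·N(d₁) − K·e^{−rT}·N(d₂) = 46.369341 − 41.227269 = 5.142073 (the quoted price), and the Black–Scholes price is strictly increasing in σ, so σ is unique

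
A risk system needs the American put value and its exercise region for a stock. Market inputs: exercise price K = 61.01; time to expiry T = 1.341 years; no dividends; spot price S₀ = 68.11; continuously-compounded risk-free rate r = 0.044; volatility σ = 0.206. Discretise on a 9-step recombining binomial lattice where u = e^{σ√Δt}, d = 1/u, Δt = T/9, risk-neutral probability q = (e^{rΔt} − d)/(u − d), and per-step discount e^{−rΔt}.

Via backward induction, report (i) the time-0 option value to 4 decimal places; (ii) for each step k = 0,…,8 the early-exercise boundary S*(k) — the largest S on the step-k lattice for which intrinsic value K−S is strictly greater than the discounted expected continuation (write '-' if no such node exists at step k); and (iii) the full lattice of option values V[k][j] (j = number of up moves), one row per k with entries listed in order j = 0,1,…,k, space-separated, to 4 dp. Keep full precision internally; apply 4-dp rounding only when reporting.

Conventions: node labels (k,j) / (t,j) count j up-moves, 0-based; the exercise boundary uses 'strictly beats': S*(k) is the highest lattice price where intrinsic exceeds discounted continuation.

params: Δt=0.14900 u=1.08276 d=0.92356 q=0.52145 e^(-rΔt)=0.99347
t_9 payoffs: 27.7129 21.9732 15.2441 7.3551 0.0000 0.0000 0.0000 0.0000 0.0000 0.0000
t_8: node(8,0) S=36.0529 payoff=24.9571 vs cont=24.5584 → 24.9571 [stop]  node(8,1) S=42.2676 payoff=18.7424 vs cont=18.3437 → 18.7424 [stop]  node(8,2) S=49.5536 payoff=11.4564 vs cont=11.0577 → 11.4564 [stop]  node(8,3) S=58.0956 payoff=2.9144 vs cont=3.4968 → 3.4968 [wait]  node(8,4) S=68.1100 payoff=0.0000 vs cont=0.0000 → 0.0000 [wait]  node(8,5) S=79.8507 payoff=0.0000 vs cont=0.0000 → 0.0000 [wait]  node(8,6) S=93.6152 payoff=0.0000 vs cont=0.0000 → 0.0000 [wait]  node(8,7) S=109.7523 payoff=0.0000 vs cont=0.0000 → 0.0000 [wait]  node(8,8) S=128.6712 payoff=0.0000 vs cont=0.0000 → 0.0000 [wait]  ⇒ S*(8)=49.5536
t_7: node(7,0) S=39.0368 payoff=21.9732 vs cont=21.5745 → 21.9732 [stop]  node(7,1) S=45.7659 payoff=15.2441 vs cont=14.8455 → 15.2441 [stop]  node(7,2) S=53.6549 payoff=7.3551 vs cont=7.2581 → 7.3551 [stop]  node(7,3) S=62.9038 payoff=0.0000 vs cont=1.6625 → 1.6625 [wait]  node(7,4) S=73.7471 payoff=0.0000 vs cont=0.0000 → 0.0000 [wait]  node(7,5) S=86.4594 payoff=0.0000 vs cont=0.0000 → 0.0000 [wait]  node(7,6) S=101.3631 payoff=0.0000 vs cont=0.0000 → 0.0000 [wait]  node(7,7) S=118.8359 payoff=0.0000 vs cont=0.0000 → 0.0000 [wait]  ⇒ S*(7)=53.6549
t_6: node(6,0) S=42.2676 payoff=18.7424 vs cont=18.3437 → 18.7424 [stop]  node(6,1) S=49.5536 payoff=11.4564 vs cont=11.0577 → 11.4564 [stop]  node(6,2) S=58.0956 payoff=2.9144 vs cont=4.3580 → 4.3580 [wait]  node(6,3) S=68.1100 payoff=0.0000 vs cont=0.7904 → 0.7904 [wait]  node(6,4) S=79.8507 payoff=0.0000 vs cont=0.0000 → 0.0000 [wait]  node(6,5) S=93.6152 payoff=0.0000 vs cont=0.0000 → 0.0000 [wait]  node(6,6) S=109.7523 payoff=0.0000 vs cont=0.0000 → 0.0000 [wait]  ⇒ S*(6)=49.5536
t_5: node(5,0) S=45.7659 payoff=15.2441 vs cont=14.8455 → 15.2441 [stop]  node(5,1) S=53.6549 payoff=7.3551 vs cont=7.7043 → 7.7043 [wait]  node(5,2) S=62.9038 payoff=0.0000 vs cont=2.4814 → 2.4814 [wait]  node(5,3) S=73.7471 payoff=0.0000 vs cont=0.3758 → 0.3758 [wait]  node(5,4) S=86.4594 payoff=0.0000 vs cont=0.0000 → 0.0000 [wait]  node(5,5) S=101.3631 payoff=0.0000 vs cont=0.0000 → 0.0000 [wait]  ⇒ S*(5)=45.7659
t_4: node(4,0) S=49.5536 payoff=11.4564 vs cont=11.2386 → 11.4564 [stop]  node(4,1) S=58.0956 payoff=2.9144 vs cont=4.9483 → 4.9483 [wait]  node(4,2) S=68.1100 payoff=0.0000 vs cont=1.3744 → 1.3744 [wait]  node(4,3) S=79.8507 payoff=0.0000 vs cont=0.1786 → 0.1786 [wait]  node(4,4) S=93.6152 payoff=0.0000 vs cont=0.0000 → 0.0000 [wait]  ⇒ S*(4)=49.5536
t_3: node(3,0) S=53.6549 payoff=7.3551 vs cont=8.0100 → 8.0100 [wait]  node(3,1) S=62.9038 payoff=0.0000 vs cont=3.0645 → 3.0645 [wait]  node(3,2) S=73.7471 payoff=0.0000 vs cont=0.7460 → 0.7460 [wait]  node(3,3) S=86.4594 payoff=0.0000 vs cont=0.0849 → 0.0849 [wait]  ⇒ S*(3)=-
t_2: node(2,0) S=58.0956 payoff=2.9144 vs cont=5.3957 → 5.3957 [wait]  node(2,1) S=68.1100 payoff=0.0000 vs cont=1.8434 → 1.8434 [wait]  node(2,2) S=79.8507 payoff=0.0000 vs cont=0.3986 → 0.3986 [wait]  ⇒ S*(2)=-
t_1: node(1,0) S=62.9038 payoff=0.0000 vs cont=3.5202 → 3.5202 [wait]  node(1,1) S=73.7471 payoff=0.0000 vs cont=1.0829 → 1.0829 [wait]  ⇒ S*(1)=-
t_0: node(0,0) S=68.1100 payoff=0.0000 vs cont=2.2346 → 2.2346 [wait]  ⇒ S*(0)=-

price = 2.2346
boundary = - - - - 49.5536 45.7659 49.5536 53.6549 49.5536
tree:
2.2346
3.5202 1.0829
5.3957 1.8434 0.3986
8.0100 3.0645 0.7460 0.0849
11.4564 4.9483 1.3744 0.1786 0.0000
15.2441 7.7043 2.4814 0.3758 0.0000 0.0000
18.7424 11.4564 4.3580 0.7904 0.0000 0.0000 0.0000
21.9732 15.2441 7.3551 1.6625 0.0000 0.0000 0.0000 0.0000
24.9571 18.7424 11.4564 3.4968 0.0000 0.0000 0.0000 0.0000 0.0000
27.7129 21.9732 15.2441 7.3551 0.0000 0.0000 0.0000 0.0000 0.0000 0.0000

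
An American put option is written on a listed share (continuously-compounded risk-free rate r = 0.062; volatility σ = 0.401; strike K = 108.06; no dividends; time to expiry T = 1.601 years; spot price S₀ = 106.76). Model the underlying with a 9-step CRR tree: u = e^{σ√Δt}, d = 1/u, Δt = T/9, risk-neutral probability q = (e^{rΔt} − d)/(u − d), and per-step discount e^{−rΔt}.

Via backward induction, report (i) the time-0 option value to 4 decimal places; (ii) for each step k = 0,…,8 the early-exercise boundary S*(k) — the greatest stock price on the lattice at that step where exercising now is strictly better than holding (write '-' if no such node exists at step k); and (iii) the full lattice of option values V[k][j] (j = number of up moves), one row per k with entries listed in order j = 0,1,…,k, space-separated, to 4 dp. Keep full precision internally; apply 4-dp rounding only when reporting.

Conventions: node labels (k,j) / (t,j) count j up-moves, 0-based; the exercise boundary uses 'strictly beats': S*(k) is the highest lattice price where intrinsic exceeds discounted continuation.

params: Δt=0.17789 u=1.18427 d=0.84440 q=0.49045 e^(-rΔt)=0.98903
t_9 payoffs: 84.7608 75.3828 62.2301 43.7834 17.9119 0.0000 0.0000 0.0000 0.0000 0.0000
t_8: node(8,0) S=27.5926 payoff=80.4674 vs cont=79.2821 → 80.4674 [stop]  node(8,1) S=38.6988 payoff=69.3612 vs cont=68.1760 → 69.3612 [stop]  node(8,2) S=54.2751 payoff=53.7849 vs cont=52.5996 → 53.7849 [stop]  node(8,3) S=76.1210 payoff=31.9390 vs cont=30.7537 → 31.9390 [stop]  node(8,4) S=106.7600 payoff=1.3000 vs cont=9.0269 → 9.0269 [wait]  node(8,5) S=149.7312 payoff=0.0000 vs cont=0.0000 → 0.0000 [wait]  node(8,6) S=209.9985 payoff=0.0000 vs cont=0.0000 → 0.0000 [wait]  node(8,7) S=294.5236 payoff=0.0000 vs cont=0.0000 → 0.0000 [wait]  node(8,8) S=413.0702 payoff=0.0000 vs cont=0.0000 → 0.0000 [wait]  ⇒ S*(8)=76.1210
t_7: node(7,0) S=32.6772 payoff=75.3828 vs cont=74.1975 → 75.3828 [stop]  node(7,1) S=45.8299 payoff=62.2301 vs cont=61.0448 → 62.2301 [stop]  node(7,2) S=64.2766 payoff=43.7834 vs cont=42.5982 → 43.7834 [stop]  node(7,3) S=90.1481 payoff=17.9119 vs cont=20.4747 → 20.4747 [wait]  node(7,4) S=126.4330 payoff=0.0000 vs cont=4.5492 → 4.5492 [wait]  node(7,5) S=177.3227 payoff=0.0000 vs cont=0.0000 → 0.0000 [wait]  node(7,6) S=248.6956 payoff=0.0000 vs cont=0.0000 → 0.0000 [wait]  node(7,7) S=348.7964 payoff=0.0000 vs cont=0.0000 → 0.0000 [wait]  ⇒ S*(7)=64.2766
t_6: node(6,0) S=38.6988 payoff=69.3612 vs cont=68.1760 → 69.3612 [stop]  node(6,1) S=54.2751 payoff=53.7849 vs cont=52.5996 → 53.7849 [stop]  node(6,2) S=76.1210 payoff=31.9390 vs cont=31.9968 → 31.9968 [wait]  node(6,3) S=106.7600 payoff=1.3000 vs cont=12.5252 → 12.5252 [wait]  node(6,4) S=149.7312 payoff=0.0000 vs cont=2.2926 → 2.2926 [wait]  node(6,5) S=209.9985 payoff=0.0000 vs cont=0.0000 → 0.0000 [wait]  node(6,6) S=294.5236 payoff=0.0000 vs cont=0.0000 → 0.0000 [wait]  ⇒ S*(6)=54.2751
t_5: node(5,0) S=45.8299 payoff=62.2301 vs cont=61.0448 → 62.2301 [stop]  node(5,1) S=64.2766 payoff=43.7834 vs cont=42.6262 → 43.7834 [stop]  node(5,2) S=90.1481 payoff=17.9119 vs cont=22.2008 → 22.2008 [wait]  node(5,3) S=126.4330 payoff=0.0000 vs cont=7.4243 → 7.4243 [wait]  node(5,4) S=177.3227 payoff=0.0000 vs cont=1.1554 → 1.1554 [wait]  node(5,5) S=248.6956 payoff=0.0000 vs cont=0.0000 → 0.0000 [wait]  ⇒ S*(5)=64.2766
t_4: node(4,0) S=54.2751 payoff=53.7849 vs cont=52.5996 → 53.7849 [stop]  node(4,1) S=76.1210 payoff=31.9390 vs cont=32.8341 → 32.8341 [wait]  node(4,2) S=106.7600 payoff=1.3000 vs cont=14.7897 → 14.7897 [wait]  node(4,3) S=149.7312 payoff=0.0000 vs cont=4.3020 → 4.3020 [wait]  node(4,4) S=209.9985 payoff=0.0000 vs cont=0.5823 → 0.5823 [wait]  ⇒ S*(4)=54.2751
t_3: node(3,0) S=64.2766 payoff=43.7834 vs cont=43.0324 → 43.7834 [stop]  node(3,1) S=90.1481 payoff=17.9119 vs cont=23.7212 → 23.7212 [wait]  node(3,2) S=126.4330 payoff=0.0000 vs cont=9.5402 → 9.5402 [wait]  node(3,3) S=177.3227 payoff=0.0000 vs cont=2.4505 → 2.4505 [wait]  ⇒ S*(3)=64.2766
t_2: node(2,0) S=76.1210 payoff=31.9390 vs cont=33.5716 → 33.5716 [wait]  node(2,1) S=106.7600 payoff=1.3000 vs cont=16.5822 → 16.5822 [wait]  node(2,2) S=149.7312 payoff=0.0000 vs cont=5.9966 → 5.9966 [wait]  ⇒ S*(2)=-
t_1: node(1,0) S=90.1481 payoff=17.9119 vs cont=24.9624 → 24.9624 [wait]  node(1,1) S=126.4330 payoff=0.0000 vs cont=11.2656 → 11.2656 [wait]  ⇒ S*(1)=-
t_0: node(0,0) S=106.7600 payoff=1.3000 vs cont=18.0447 → 18.0447 [wait]  ⇒ S*(0)=-

price = 18.0447
boundary = - - - 64.2766 54.2751 64.2766 54.2751 64.2766 76.1210
tree:
18.0447
24.9624 11.2656
33.5716 16.5822 5.9966
43.7834 23.7212 9.5402 2.4505
53.7849 32.8341 14.7897 4.3020 0.5823
62.2301 43.7834 22.2008 7.4243 1.1554 0.0000
69.3612 53.7849 31.9968 12.5252 2.2926 0.0000 0.0000
75.3828 62.2301 43.7834 20.4747 4.5492 0.0000 0.0000 0.0000
80.4674 69.3612 53.7849 31.9390 9.0269 0.0000 0.0000 0.0000 0.0000
84.7608 75.3828 62.2301 43.7834 17.9119 0.0000 0.0000 0.0000 0.0000 0.0000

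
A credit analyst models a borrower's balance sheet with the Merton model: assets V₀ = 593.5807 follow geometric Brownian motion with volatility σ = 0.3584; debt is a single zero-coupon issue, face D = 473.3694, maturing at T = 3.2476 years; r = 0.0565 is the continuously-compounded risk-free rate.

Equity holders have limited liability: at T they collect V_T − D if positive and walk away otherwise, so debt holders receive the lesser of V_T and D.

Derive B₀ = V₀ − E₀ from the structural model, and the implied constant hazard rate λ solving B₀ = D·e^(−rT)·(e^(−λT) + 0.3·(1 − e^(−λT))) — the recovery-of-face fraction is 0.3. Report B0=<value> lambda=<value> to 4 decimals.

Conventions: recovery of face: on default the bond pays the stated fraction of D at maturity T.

B0=345.6181 lambda=0.0594

Equity is a call on the firm's assets struck at D = 473.3694:
d₁ = [ln(V₀/D) + (r + σ²/2)T] / (σ√T)
   = [ln(593.5807/473.3694) + (0.0565 + 0.5·0.3584²)·3.2476] / (0.3584·√3.2476)
   = [0.226297 + 0.392067] / 0.645876 = 0.957404
d₂ = d₁ − σ√T = 0.957404 − 0.645876 = 0.311528
N(d₁) = 0.830818,  N(d₂) = 0.622300,  e^(−rT) = 0.832361
E₀ = V₀·N(d₁) − D·e^(−rT)·N(d₂)
   = 593.5807·0.830818 − 473.3694·0.832361·0.622300 = 247.962630
B₀ = V₀ − E₀ = 593.5807 − 247.962630 = 345.618070
e^(−λT) = (B₀·e^(rT)/D − 0.3)/(1 − 0.3) = (345.6181·1.201402/473.3694 − 0.3)/0.7 = 0.82453135
λ = −ln(0.82453135)/3.2476 = 0.059410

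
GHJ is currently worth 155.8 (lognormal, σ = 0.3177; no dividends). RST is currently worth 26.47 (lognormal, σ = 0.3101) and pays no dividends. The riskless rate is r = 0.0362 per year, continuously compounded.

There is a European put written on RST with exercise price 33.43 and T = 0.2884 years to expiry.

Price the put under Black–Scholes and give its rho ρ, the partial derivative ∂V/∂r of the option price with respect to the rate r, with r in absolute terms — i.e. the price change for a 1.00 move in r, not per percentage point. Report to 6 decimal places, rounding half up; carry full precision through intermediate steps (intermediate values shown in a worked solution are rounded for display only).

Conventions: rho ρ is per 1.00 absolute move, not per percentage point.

price = 6.818659
ρ = -8.802010

σ√T = 0.3101·√0.2884 = 0.166533
d₁ = (ln(S/K) + (r+σ²/2)T) / (σ√T) = (ln(26.47/33.43) + (0.0362+0.3101²/2)·0.2884) / 0.166533 = (-0.233442 + 0.024307) / 0.166533 = -1.255820
d₂ = d₁ − σ√T = -1.255820 − 0.166533 = -1.422353
e^{−rT} = 0.989614
N(−d₁) = 0.895409,  N(−d₂) = 0.922538
Put price V = K·e^{−rT}·N(−d₂) − S·N(−d₁) = 30.520145 − 23.701487 = 6.818659
ρ = −K·T·e^{−rT}·N(−d₂) = -8.802010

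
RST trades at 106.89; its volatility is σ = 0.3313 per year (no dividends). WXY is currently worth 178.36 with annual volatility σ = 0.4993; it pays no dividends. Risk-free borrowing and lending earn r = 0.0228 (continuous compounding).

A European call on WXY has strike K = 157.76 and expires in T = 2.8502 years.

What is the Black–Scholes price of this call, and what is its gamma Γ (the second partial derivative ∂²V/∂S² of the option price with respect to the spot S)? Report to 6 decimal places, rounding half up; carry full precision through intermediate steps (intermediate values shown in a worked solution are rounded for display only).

σ√T = 0.4993·√2.8502 = 0.842945
d₁ = (ln(S/K) + (r+σ²/2)T) / (σ√T) = (ln(178.36/157.76) + (0.0228+0.4993²/2)·2.8502) / 0.842945 = (0.122729 + 0.420263) / 0.842945 = 0.644160
d₂ = d₁ − σ√T = 0.644160 − 0.842945 = -0.198785
e^{−rT} = 0.937082
N(d₁) = 0.740264,  N(d₂) = 0.421216
Call price V = S·N(d₁) − K·e^{−rT}·N(d₂) = 132.033538 − 62.270010 = 69.763528
φ(d₁) = (1/√(2π))·e^{−d₁²/2} = 0.324195
Γ = φ(d₁) / (S·σ·√T) = 0.002156

price = 69.763528
Γ = 0.002156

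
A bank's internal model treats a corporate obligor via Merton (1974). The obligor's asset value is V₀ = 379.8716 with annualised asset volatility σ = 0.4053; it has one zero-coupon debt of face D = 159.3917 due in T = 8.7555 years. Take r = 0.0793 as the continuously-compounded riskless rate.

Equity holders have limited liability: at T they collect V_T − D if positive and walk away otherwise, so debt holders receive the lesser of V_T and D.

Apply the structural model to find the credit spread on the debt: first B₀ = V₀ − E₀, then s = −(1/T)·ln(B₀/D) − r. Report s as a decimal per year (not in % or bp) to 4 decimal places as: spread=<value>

Work the structural quantities from V₀ = 379.8716 against face 159.3917:
d₁ = [ln(V₀/D) + (r + σ²/2)T] / (σ√T)
   = [ln(379.8716/159.3917) + (0.0793 + 0.5·0.4053²)·8.7555] / (0.4053·√8.7555)
   = [0.868469 + 1.413436] / 1.199270 = 1.902744
d₂ = d₁ − σ√T = 1.902744 − 1.199270 = 0.703474
N(d₁) = 0.971463,  N(d₂) = 0.759120,  e^(−rT) = 0.499418
E₀ = V₀·N(d₁) − D·e^(−rT)·N(d₂)
   = 379.8716·0.971463 − 159.3917·0.499418·0.759120 = 308.602900
B₀ = V₀ − E₀ = 379.8716 − 308.602900 = 71.268700
spread = −(1/T)·ln(B₀/D) − r = −(1/8.7555)·ln(71.268700/159.3917) − 0.0793 = 0.01263164

spread=0.0126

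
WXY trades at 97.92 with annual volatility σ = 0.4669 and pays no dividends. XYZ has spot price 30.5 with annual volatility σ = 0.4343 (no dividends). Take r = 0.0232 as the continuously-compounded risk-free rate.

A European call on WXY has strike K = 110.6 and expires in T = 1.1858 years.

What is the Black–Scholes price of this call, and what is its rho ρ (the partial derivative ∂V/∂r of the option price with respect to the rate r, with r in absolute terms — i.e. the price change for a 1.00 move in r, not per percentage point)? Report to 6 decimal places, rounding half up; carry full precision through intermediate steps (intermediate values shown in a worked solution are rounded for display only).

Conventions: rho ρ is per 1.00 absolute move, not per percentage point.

price = 16.126802
ρ = 42.119091

σ√T = 0.4669·√1.1858 = 0.508428
d₁ = (ln(S/K) + (r+σ²/2)T) / (σ√T) = (ln(97.92/110.6) + (0.0232+0.4669²/2)·1.1858) / 0.508428 = (-0.121769 + 0.156760) / 0.508428 = 0.068822
d₂ = d₁ − σ√T = 0.068822 − 0.508428 = -0.439606
e^{−rT} = 0.972864
N(d₁) = 0.527434,  N(d₂) = 0.330111
Call price V = S·N(d₁) − K·e^{−rT}·N(d₂) = 51.646359 − 35.519557 = 16.126802
ρ = K·T·e^{−rT}·N(d₂) = 42.119091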